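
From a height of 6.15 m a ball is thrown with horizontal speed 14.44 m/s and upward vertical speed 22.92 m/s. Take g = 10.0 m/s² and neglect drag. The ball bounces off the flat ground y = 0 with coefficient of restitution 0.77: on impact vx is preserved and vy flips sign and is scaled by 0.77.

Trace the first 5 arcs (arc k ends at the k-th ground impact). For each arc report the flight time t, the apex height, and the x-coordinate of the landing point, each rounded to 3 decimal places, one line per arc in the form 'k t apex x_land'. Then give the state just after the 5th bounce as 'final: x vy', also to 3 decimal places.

1 4.838 32.416 69.864
2 3.921 19.220 126.486
3 3.019 11.395 170.085
4 2.325 6.756 203.656
5 1.790 4.006 229.506
final: 229.506 6.892

Arc 1: start y=6.150, vy=22.920 → t=4.838, apex=32.416, x_land=69.864, impact vy=-25.462
  bounce: vy ← 0.77·25.462 = 19.606
Arc 2: start y=0.000, vy=19.606 → t=3.921, apex=19.220, x_land=126.486, impact vy=-19.606
  bounce: vy ← 0.77·19.606 = 15.097
Arc 3: start y=0.000, vy=15.097 → t=3.019, apex=11.395, x_land=170.085, impact vy=-15.097
  bounce: vy ← 0.77·15.097 = 11.624
Arc 4: start y=0.000, vy=11.624 → t=2.325, apex=6.756, x_land=203.656, impact vy=-11.624
  bounce: vy ← 0.77·11.624 = 8.951
Arc 5: start y=0.000, vy=8.951 → t=1.790, apex=4.006, x_land=229.506, impact vy=-8.951
  bounce: vy ← 0.77·8.951 = 6.892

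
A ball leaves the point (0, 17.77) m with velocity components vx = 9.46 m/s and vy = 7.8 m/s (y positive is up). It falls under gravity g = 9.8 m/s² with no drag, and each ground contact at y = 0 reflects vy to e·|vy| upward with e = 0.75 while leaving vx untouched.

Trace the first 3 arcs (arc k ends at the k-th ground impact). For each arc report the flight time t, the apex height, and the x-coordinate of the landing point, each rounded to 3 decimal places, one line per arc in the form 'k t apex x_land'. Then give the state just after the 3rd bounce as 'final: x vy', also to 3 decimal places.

1 2.860 20.874 27.055
2 3.096 11.742 56.343
3 2.322 6.605 78.308
final: 78.308 8.533

Arc 1: start y=17.770, vy=7.800 → t=2.860, apex=20.874, x_land=27.055, impact vy=-20.227
  bounce: vy ← 0.75·20.227 = 15.170
Arc 2: start y=0.000, vy=15.170 → t=3.096, apex=11.742, x_land=56.343, impact vy=-15.170
  bounce: vy ← 0.75·15.170 = 11.378
Arc 3: start y=0.000, vy=11.378 → t=2.322, apex=6.605, x_land=78.308, impact vy=-11.378
  bounce: vy ← 0.75·11.378 = 8.533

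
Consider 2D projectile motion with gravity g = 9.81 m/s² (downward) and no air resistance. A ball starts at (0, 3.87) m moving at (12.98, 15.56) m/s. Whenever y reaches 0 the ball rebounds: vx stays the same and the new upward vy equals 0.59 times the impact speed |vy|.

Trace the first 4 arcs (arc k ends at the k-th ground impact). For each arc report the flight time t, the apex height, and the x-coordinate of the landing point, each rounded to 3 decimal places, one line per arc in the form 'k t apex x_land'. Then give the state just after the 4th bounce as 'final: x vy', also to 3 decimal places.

1 3.404 16.210 44.185
2 2.145 5.643 72.029
3 1.266 1.964 88.456
4 0.747 0.684 98.149
final: 98.149 2.161

Arc 1: start y=3.870, vy=15.560 → t=3.404, apex=16.210, x_land=44.185, impact vy=-17.834
  bounce: vy ← 0.59·17.834 = 10.522
Arc 2: start y=0.000, vy=10.522 → t=2.145, apex=5.643, x_land=72.029, impact vy=-10.522
  bounce: vy ← 0.59·10.522 = 6.208
Arc 3: start y=0.000, vy=6.208 → t=1.266, apex=1.964, x_land=88.456, impact vy=-6.208
  bounce: vy ← 0.59·6.208 = 3.663
Arc 4: start y=0.000, vy=3.663 → t=0.747, apex=0.684, x_land=98.149, impact vy=-3.663
  bounce: vy ← 0.59·3.663 = 2.161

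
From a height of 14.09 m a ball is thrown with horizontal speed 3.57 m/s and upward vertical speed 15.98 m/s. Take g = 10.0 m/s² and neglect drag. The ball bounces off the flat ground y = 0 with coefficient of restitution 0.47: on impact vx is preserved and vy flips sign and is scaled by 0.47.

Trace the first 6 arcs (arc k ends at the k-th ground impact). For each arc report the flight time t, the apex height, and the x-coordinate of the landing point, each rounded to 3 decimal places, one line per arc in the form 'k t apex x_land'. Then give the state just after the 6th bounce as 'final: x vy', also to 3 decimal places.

1 3.916 26.858 13.979
2 2.179 5.933 21.757
3 1.024 1.311 25.412
4 0.481 0.290 27.130
5 0.226 0.064 27.938
6 0.106 0.014 28.317
final: 28.317 0.250

Arc 1: start y=14.090, vy=15.980 → t=3.916, apex=26.858, x_land=13.979, impact vy=-23.177
  bounce: vy ← 0.47·23.177 = 10.893
Arc 2: start y=0.000, vy=10.893 → t=2.179, apex=5.933, x_land=21.757, impact vy=-10.893
  bounce: vy ← 0.47·10.893 = 5.120
Arc 3: start y=0.000, vy=5.120 → t=1.024, apex=1.311, x_land=25.412, impact vy=-5.120
  bounce: vy ← 0.47·5.120 = 2.406
Arc 4: start y=0.000, vy=2.406 → t=0.481, apex=0.290, x_land=27.130, impact vy=-2.406
  bounce: vy ← 0.47·2.406 = 1.131
Arc 5: start y=0.000, vy=1.131 → t=0.226, apex=0.064, x_land=27.938, impact vy=-1.131
  bounce: vy ← 0.47·1.131 = 0.532
Arc 6: start y=0.000, vy=0.532 → t=0.106, apex=0.014, x_land=28.317, impact vy=-0.532
  bounce: vy ← 0.47·0.532 = 0.250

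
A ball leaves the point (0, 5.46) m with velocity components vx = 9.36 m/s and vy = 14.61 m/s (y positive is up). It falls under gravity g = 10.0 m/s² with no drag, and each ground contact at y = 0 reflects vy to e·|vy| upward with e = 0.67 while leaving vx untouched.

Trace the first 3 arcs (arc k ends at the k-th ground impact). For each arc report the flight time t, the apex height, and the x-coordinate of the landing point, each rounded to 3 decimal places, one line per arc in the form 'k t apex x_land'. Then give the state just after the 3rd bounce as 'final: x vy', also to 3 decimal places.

Arc 1: start y=5.460, vy=14.610 → t=3.257, apex=16.133, x_land=30.488, impact vy=-17.963
  bounce: vy ← 0.67·17.963 = 12.035
Arc 2: start y=0.000, vy=12.035 → t=2.407, apex=7.242, x_land=53.017, impact vy=-12.035
  bounce: vy ← 0.67·12.035 = 8.063
Arc 3: start y=0.000, vy=8.063 → t=1.613, apex=3.251, x_land=68.112, impact vy=-8.063
  bounce: vy ← 0.67·8.063 = 5.402

1 3.257 16.133 30.488
2 2.407 7.242 53.017
3 1.613 3.251 68.112
final: 68.112 5.402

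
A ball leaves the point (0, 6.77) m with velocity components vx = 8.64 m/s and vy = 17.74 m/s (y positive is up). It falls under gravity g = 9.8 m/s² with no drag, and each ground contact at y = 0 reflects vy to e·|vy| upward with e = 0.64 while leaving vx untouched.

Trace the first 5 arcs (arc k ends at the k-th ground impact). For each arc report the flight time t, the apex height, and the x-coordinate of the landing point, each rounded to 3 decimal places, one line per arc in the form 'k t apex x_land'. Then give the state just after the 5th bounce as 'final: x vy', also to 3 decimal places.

1 3.969 22.827 34.288
2 2.763 9.350 58.158
3 1.768 3.830 73.434
4 1.132 1.569 83.211
5 0.724 0.643 89.469
final: 89.469 2.271

Arc 1: start y=6.770, vy=17.740 → t=3.969, apex=22.827, x_land=34.288, impact vy=-21.152
  bounce: vy ← 0.64·21.152 = 13.537
Arc 2: start y=0.000, vy=13.537 → t=2.763, apex=9.350, x_land=58.158, impact vy=-13.537
  bounce: vy ← 0.64·13.537 = 8.664
Arc 3: start y=0.000, vy=8.664 → t=1.768, apex=3.830, x_land=73.434, impact vy=-8.664
  bounce: vy ← 0.64·8.664 = 5.545
Arc 4: start y=0.000, vy=5.545 → t=1.132, apex=1.569, x_land=83.211, impact vy=-5.545
  bounce: vy ← 0.64·5.545 = 3.549
Arc 5: start y=0.000, vy=3.549 → t=0.724, apex=0.643, x_land=89.469, impact vy=-3.549
  bounce: vy ← 0.64·3.549 = 2.271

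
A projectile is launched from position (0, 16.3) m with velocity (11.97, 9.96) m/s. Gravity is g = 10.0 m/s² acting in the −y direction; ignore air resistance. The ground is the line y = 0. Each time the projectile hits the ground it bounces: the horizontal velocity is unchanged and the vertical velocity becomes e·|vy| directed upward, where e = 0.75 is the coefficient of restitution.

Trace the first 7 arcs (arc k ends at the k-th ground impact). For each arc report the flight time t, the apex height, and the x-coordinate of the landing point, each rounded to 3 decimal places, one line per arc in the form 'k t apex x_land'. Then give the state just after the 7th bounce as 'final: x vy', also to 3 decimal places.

Arc 1: start y=16.300, vy=9.960 → t=3.058, apex=21.260, x_land=36.605, impact vy=-20.620
  bounce: vy ← 0.75·20.620 = 15.465
Arc 2: start y=0.000, vy=15.465 → t=3.093, apex=11.959, x_land=73.629, impact vy=-15.465
  bounce: vy ← 0.75·15.465 = 11.599
Arc 3: start y=0.000, vy=11.599 → t=2.320, apex=6.727, x_land=101.397, impact vy=-11.599
  bounce: vy ← 0.75·11.599 = 8.699
Arc 4: start y=0.000, vy=8.699 → t=1.740, apex=3.784, x_land=122.223, impact vy=-8.699
  bounce: vy ← 0.75·8.699 = 6.524
Arc 5: start y=0.000, vy=6.524 → t=1.305, apex=2.128, x_land=137.842, impact vy=-6.524
  bounce: vy ← 0.75·6.524 = 4.893
Arc 6: start y=0.000, vy=4.893 → t=0.979, apex=1.197, x_land=149.557, impact vy=-4.893
  bounce: vy ← 0.75·4.893 = 3.670
Arc 7: start y=0.000, vy=3.670 → t=0.734, apex=0.673, x_land=158.343, impact vy=-3.670
  bounce: vy ← 0.75·3.670 = 2.752

1 3.058 21.260 36.605
2 3.093 11.959 73.629
3 2.320 6.727 101.397
4 1.740 3.784 122.223
5 1.305 2.128 137.842
6 0.979 1.197 149.557
7 0.734 0.673 158.343
final: 158.343 2.752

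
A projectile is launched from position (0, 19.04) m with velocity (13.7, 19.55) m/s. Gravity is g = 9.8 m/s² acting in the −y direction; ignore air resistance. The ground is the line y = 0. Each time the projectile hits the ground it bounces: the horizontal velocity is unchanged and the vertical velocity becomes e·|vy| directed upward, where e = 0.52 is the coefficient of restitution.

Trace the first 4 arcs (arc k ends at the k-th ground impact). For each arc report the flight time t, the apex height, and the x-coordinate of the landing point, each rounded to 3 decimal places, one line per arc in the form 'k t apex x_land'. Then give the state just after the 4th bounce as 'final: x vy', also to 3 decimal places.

1 4.799 38.540 65.752
2 2.917 10.421 105.711
3 1.517 2.818 126.489
4 0.789 0.762 137.294
final: 137.294 2.010

Arc 1: start y=19.040, vy=19.550 → t=4.799, apex=38.540, x_land=65.752, impact vy=-27.484
  bounce: vy ← 0.52·27.484 = 14.292
Arc 2: start y=0.000, vy=14.292 → t=2.917, apex=10.421, x_land=105.711, impact vy=-14.292
  bounce: vy ← 0.52·14.292 = 7.432
Arc 3: start y=0.000, vy=7.432 → t=1.517, apex=2.818, x_land=126.489, impact vy=-7.432
  bounce: vy ← 0.52·7.432 = 3.865
Arc 4: start y=0.000, vy=3.865 → t=0.789, apex=0.762, x_land=137.294, impact vy=-3.865
  bounce: vy ← 0.52·3.865 = 2.010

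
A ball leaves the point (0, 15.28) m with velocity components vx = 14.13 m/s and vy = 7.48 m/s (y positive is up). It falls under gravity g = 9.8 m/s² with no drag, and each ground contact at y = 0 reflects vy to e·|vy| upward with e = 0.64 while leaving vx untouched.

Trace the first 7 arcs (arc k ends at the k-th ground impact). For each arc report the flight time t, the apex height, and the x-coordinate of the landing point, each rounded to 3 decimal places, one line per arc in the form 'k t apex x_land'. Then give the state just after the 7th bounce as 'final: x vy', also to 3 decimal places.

1 2.687 18.135 37.968
2 2.462 7.428 72.762
3 1.576 3.042 95.031
4 1.009 1.246 109.282
5 0.646 0.510 118.404
6 0.413 0.209 124.241
7 0.264 0.086 127.977
final: 127.977 0.829

Arc 1: start y=15.280, vy=7.480 → t=2.687, apex=18.135, x_land=37.968, impact vy=-18.853
  bounce: vy ← 0.64·18.853 = 12.066
Arc 2: start y=0.000, vy=12.066 → t=2.462, apex=7.428, x_land=72.762, impact vy=-12.066
  bounce: vy ← 0.64·12.066 = 7.722
Arc 3: start y=0.000, vy=7.722 → t=1.576, apex=3.042, x_land=95.031, impact vy=-7.722
  bounce: vy ← 0.64·7.722 = 4.942
Arc 4: start y=0.000, vy=4.942 → t=1.009, apex=1.246, x_land=109.282, impact vy=-4.942
  bounce: vy ← 0.64·4.942 = 3.163
Arc 5: start y=0.000, vy=3.163 → t=0.646, apex=0.510, x_land=118.404, impact vy=-3.163
  bounce: vy ← 0.64·3.163 = 2.024
Arc 6: start y=0.000, vy=2.024 → t=0.413, apex=0.209, x_land=124.241, impact vy=-2.024
  bounce: vy ← 0.64·2.024 = 1.296
Arc 7: start y=0.000, vy=1.296 → t=0.264, apex=0.086, x_land=127.977, impact vy=-1.296
  bounce: vy ← 0.64·1.296 = 0.829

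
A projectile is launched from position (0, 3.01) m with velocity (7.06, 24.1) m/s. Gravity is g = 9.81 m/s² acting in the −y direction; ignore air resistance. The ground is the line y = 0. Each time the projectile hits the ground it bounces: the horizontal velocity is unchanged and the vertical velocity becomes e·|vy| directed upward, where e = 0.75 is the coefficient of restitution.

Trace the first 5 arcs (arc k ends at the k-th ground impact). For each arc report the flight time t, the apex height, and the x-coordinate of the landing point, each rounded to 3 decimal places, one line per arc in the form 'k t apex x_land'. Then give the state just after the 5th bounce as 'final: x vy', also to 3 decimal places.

1 5.035 32.613 35.549
2 3.868 18.345 62.856
3 2.901 10.319 83.336
4 2.176 5.804 98.696
5 1.632 3.265 110.216
final: 110.216 6.003

Arc 1: start y=3.010, vy=24.100 → t=5.035, apex=32.613, x_land=35.549, impact vy=-25.296
  bounce: vy ← 0.75·25.296 = 18.972
Arc 2: start y=0.000, vy=18.972 → t=3.868, apex=18.345, x_land=62.856, impact vy=-18.972
  bounce: vy ← 0.75·18.972 = 14.229
Arc 3: start y=0.000, vy=14.229 → t=2.901, apex=10.319, x_land=83.336, impact vy=-14.229
  bounce: vy ← 0.75·14.229 = 10.672
Arc 4: start y=0.000, vy=10.672 → t=2.176, apex=5.804, x_land=98.696, impact vy=-10.672
  bounce: vy ← 0.75·10.672 = 8.004
Arc 5: start y=0.000, vy=8.004 → t=1.632, apex=3.265, x_land=110.216, impact vy=-8.004
  bounce: vy ← 0.75·8.004 = 6.003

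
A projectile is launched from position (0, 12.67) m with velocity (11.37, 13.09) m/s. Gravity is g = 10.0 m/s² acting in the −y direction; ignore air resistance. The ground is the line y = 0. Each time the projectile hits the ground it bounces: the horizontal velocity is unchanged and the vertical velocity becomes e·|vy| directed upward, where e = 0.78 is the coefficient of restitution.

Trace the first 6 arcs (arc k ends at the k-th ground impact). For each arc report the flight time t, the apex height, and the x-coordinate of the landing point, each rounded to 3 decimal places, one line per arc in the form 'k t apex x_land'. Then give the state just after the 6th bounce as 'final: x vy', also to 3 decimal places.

Arc 1: start y=12.670, vy=13.090 → t=3.370, apex=21.237, x_land=38.316, impact vy=-20.609
  bounce: vy ← 0.78·20.609 = 16.075
Arc 2: start y=0.000, vy=16.075 → t=3.215, apex=12.921, x_land=74.872, impact vy=-16.075
  bounce: vy ← 0.78·16.075 = 12.539
Arc 3: start y=0.000, vy=12.539 → t=2.508, apex=7.861, x_land=103.385, impact vy=-12.539
  bounce: vy ← 0.78·12.539 = 9.780
Arc 4: start y=0.000, vy=9.780 → t=1.956, apex=4.783, x_land=125.625, impact vy=-9.780
  bounce: vy ← 0.78·9.780 = 7.629
Arc 5: start y=0.000, vy=7.629 → t=1.526, apex=2.910, x_land=142.972, impact vy=-7.629
  bounce: vy ← 0.78·7.629 = 5.950
Arc 6: start y=0.000, vy=5.950 → t=1.190, apex=1.770, x_land=156.503, impact vy=-5.950
  bounce: vy ← 0.78·5.950 = 4.641

1 3.370 21.237 38.316
2 3.215 12.921 74.872
3 2.508 7.861 103.385
4 1.956 4.783 125.625
5 1.526 2.910 142.972
6 1.190 1.770 156.503
final: 156.503 4.641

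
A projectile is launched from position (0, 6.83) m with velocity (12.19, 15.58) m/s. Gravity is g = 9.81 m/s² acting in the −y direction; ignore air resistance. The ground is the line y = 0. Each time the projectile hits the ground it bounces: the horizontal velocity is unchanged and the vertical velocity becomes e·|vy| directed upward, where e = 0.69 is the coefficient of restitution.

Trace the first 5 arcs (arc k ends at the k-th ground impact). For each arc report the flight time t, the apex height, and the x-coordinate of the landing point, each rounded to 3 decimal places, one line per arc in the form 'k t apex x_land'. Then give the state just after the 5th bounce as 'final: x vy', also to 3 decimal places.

1 3.567 19.202 43.479
2 2.730 9.142 76.763
3 1.884 4.353 99.729
4 1.300 2.072 115.575
5 0.897 0.987 126.509
final: 126.509 3.036

Arc 1: start y=6.830, vy=15.580 → t=3.567, apex=19.202, x_land=43.479, impact vy=-19.410
  bounce: vy ← 0.69·19.410 = 13.393
Arc 2: start y=0.000, vy=13.393 → t=2.730, apex=9.142, x_land=76.763, impact vy=-13.393
  bounce: vy ← 0.69·13.393 = 9.241
Arc 3: start y=0.000, vy=9.241 → t=1.884, apex=4.353, x_land=99.729, impact vy=-9.241
  bounce: vy ← 0.69·9.241 = 6.376
Arc 4: start y=0.000, vy=6.376 → t=1.300, apex=2.072, x_land=115.575, impact vy=-6.376
  bounce: vy ← 0.69·6.376 = 4.400
Arc 5: start y=0.000, vy=4.400 → t=0.897, apex=0.987, x_land=126.509, impact vy=-4.400
  bounce: vy ← 0.69·4.400 = 3.036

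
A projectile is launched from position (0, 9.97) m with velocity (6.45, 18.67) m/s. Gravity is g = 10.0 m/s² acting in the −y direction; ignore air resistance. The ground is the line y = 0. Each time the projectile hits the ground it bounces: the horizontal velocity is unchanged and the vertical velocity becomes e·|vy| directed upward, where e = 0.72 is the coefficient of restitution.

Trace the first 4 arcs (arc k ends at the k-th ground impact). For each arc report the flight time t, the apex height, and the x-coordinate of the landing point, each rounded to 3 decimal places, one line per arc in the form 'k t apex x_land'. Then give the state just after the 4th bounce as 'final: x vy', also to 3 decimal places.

1 4.208 27.398 27.141
2 3.371 14.203 48.883
3 2.427 7.363 64.537
4 1.747 3.817 75.808
final: 75.808 6.291

Arc 1: start y=9.970, vy=18.670 → t=4.208, apex=27.398, x_land=27.141, impact vy=-23.409
  bounce: vy ← 0.72·23.409 = 16.854
Arc 2: start y=0.000, vy=16.854 → t=3.371, apex=14.203, x_land=48.883, impact vy=-16.854
  bounce: vy ← 0.72·16.854 = 12.135
Arc 3: start y=0.000, vy=12.135 → t=2.427, apex=7.363, x_land=64.537, impact vy=-12.135
  bounce: vy ← 0.72·12.135 = 8.737
Arc 4: start y=0.000, vy=8.737 → t=1.747, apex=3.817, x_land=75.808, impact vy=-8.737
  bounce: vy ← 0.72·8.737 = 6.291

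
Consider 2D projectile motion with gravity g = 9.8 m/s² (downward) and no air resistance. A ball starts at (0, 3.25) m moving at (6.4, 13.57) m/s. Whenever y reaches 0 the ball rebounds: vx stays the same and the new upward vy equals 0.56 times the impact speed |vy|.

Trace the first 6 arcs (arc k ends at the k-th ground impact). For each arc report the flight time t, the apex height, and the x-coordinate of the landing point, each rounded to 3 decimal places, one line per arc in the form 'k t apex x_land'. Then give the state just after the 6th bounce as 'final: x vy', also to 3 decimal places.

Arc 1: start y=3.250, vy=13.570 → t=2.991, apex=12.645, x_land=19.143, impact vy=-15.743
  bounce: vy ← 0.56·15.743 = 8.816
Arc 2: start y=0.000, vy=8.816 → t=1.799, apex=3.966, x_land=30.658, impact vy=-8.816
  bounce: vy ← 0.56·8.816 = 4.937
Arc 3: start y=0.000, vy=4.937 → t=1.008, apex=1.244, x_land=37.107, impact vy=-4.937
  bounce: vy ← 0.56·4.937 = 2.765
Arc 4: start y=0.000, vy=2.765 → t=0.564, apex=0.390, x_land=40.718, impact vy=-2.765
  bounce: vy ← 0.56·2.765 = 1.548
Arc 5: start y=0.000, vy=1.548 → t=0.316, apex=0.122, x_land=42.740, impact vy=-1.548
  bounce: vy ← 0.56·1.548 = 0.867
Arc 6: start y=0.000, vy=0.867 → t=0.177, apex=0.038, x_land=43.872, impact vy=-0.867
  bounce: vy ← 0.56·0.867 = 0.486

1 2.991 12.645 19.143
2 1.799 3.966 30.658
3 1.008 1.244 37.107
4 0.564 0.390 40.718
5 0.316 0.122 42.740
6 0.177 0.038 43.872
final: 43.872 0.486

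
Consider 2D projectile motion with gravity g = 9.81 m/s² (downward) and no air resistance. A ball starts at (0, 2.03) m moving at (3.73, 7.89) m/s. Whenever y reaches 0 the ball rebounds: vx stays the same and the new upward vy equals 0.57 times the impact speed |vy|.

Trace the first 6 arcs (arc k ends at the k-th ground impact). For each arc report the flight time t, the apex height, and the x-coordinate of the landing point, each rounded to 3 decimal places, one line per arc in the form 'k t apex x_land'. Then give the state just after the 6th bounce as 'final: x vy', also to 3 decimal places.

1 1.834 5.203 6.842
2 1.174 1.690 11.221
3 0.669 0.549 13.717
4 0.381 0.178 15.140
5 0.217 0.058 15.951
6 0.124 0.019 16.413
final: 16.413 0.347

Arc 1: start y=2.030, vy=7.890 → t=1.834, apex=5.203, x_land=6.842, impact vy=-10.103
  bounce: vy ← 0.57·10.103 = 5.759
Arc 2: start y=0.000, vy=5.759 → t=1.174, apex=1.690, x_land=11.221, impact vy=-5.759
  bounce: vy ← 0.57·5.759 = 3.283
Arc 3: start y=0.000, vy=3.283 → t=0.669, apex=0.549, x_land=13.717, impact vy=-3.283
  bounce: vy ← 0.57·3.283 = 1.871
Arc 4: start y=0.000, vy=1.871 → t=0.381, apex=0.178, x_land=15.140, impact vy=-1.871
  bounce: vy ← 0.57·1.871 = 1.067
Arc 5: start y=0.000, vy=1.067 → t=0.217, apex=0.058, x_land=15.951, impact vy=-1.067
  bounce: vy ← 0.57·1.067 = 0.608
Arc 6: start y=0.000, vy=0.608 → t=0.124, apex=0.019, x_land=16.413, impact vy=-0.608
  bounce: vy ← 0.57·0.608 = 0.347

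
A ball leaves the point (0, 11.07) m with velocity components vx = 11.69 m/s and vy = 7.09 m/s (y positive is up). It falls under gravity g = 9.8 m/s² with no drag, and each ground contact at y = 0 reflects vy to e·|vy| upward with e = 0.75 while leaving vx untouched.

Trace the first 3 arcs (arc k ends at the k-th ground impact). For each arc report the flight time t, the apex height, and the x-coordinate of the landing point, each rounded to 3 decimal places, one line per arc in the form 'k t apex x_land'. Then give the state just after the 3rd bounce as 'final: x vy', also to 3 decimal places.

Arc 1: start y=11.070, vy=7.090 → t=2.392, apex=13.635, x_land=27.958, impact vy=-16.347
  bounce: vy ← 0.75·16.347 = 12.261
Arc 2: start y=0.000, vy=12.261 → t=2.502, apex=7.670, x_land=57.208, impact vy=-12.261
  bounce: vy ← 0.75·12.261 = 9.195
Arc 3: start y=0.000, vy=9.195 → t=1.877, apex=4.314, x_land=79.146, impact vy=-9.195
  bounce: vy ← 0.75·9.195 = 6.897

1 2.392 13.635 27.958
2 2.502 7.670 57.208
3 1.877 4.314 79.146
final: 79.146 6.897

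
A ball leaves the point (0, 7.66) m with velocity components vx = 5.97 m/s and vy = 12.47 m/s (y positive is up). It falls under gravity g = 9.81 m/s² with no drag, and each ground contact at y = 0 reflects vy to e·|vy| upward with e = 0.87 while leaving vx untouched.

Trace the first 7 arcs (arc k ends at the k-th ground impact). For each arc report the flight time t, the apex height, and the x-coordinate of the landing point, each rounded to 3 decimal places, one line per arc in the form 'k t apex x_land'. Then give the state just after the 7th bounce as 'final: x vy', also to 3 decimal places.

1 3.054 15.586 18.231
2 3.102 11.797 36.747
3 2.698 8.929 52.857
4 2.348 6.758 66.872
5 2.042 5.115 79.066
6 1.777 3.872 89.674
7 1.546 2.931 98.903
final: 98.903 6.597

Arc 1: start y=7.660, vy=12.470 → t=3.054, apex=15.586, x_land=18.231, impact vy=-17.487
  bounce: vy ← 0.87·17.487 = 15.214
Arc 2: start y=0.000, vy=15.214 → t=3.102, apex=11.797, x_land=36.747, impact vy=-15.214
  bounce: vy ← 0.87·15.214 = 13.236
Arc 3: start y=0.000, vy=13.236 → t=2.698, apex=8.929, x_land=52.857, impact vy=-13.236
  bounce: vy ← 0.87·13.236 = 11.515
Arc 4: start y=0.000, vy=11.515 → t=2.348, apex=6.758, x_land=66.872, impact vy=-11.515
  bounce: vy ← 0.87·11.515 = 10.018
Arc 5: start y=0.000, vy=10.018 → t=2.042, apex=5.115, x_land=79.066, impact vy=-10.018
  bounce: vy ← 0.87·10.018 = 8.716
Arc 6: start y=0.000, vy=8.716 → t=1.777, apex=3.872, x_land=89.674, impact vy=-8.716
  bounce: vy ← 0.87·8.716 = 7.583
Arc 7: start y=0.000, vy=7.583 → t=1.546, apex=2.931, x_land=98.903, impact vy=-7.583
  bounce: vy ← 0.87·7.583 = 6.597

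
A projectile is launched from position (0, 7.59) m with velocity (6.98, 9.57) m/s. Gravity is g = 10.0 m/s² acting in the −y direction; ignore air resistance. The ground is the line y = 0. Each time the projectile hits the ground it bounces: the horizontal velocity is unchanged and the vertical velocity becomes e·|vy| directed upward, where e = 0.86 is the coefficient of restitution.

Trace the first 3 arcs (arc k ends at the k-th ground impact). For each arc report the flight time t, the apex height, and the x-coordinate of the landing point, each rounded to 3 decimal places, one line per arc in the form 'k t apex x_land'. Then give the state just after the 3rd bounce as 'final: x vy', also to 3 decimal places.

Arc 1: start y=7.590, vy=9.570 → t=2.517, apex=12.169, x_land=17.569, impact vy=-15.601
  bounce: vy ← 0.86·15.601 = 13.417
Arc 2: start y=0.000, vy=13.417 → t=2.683, apex=9.000, x_land=36.299, impact vy=-13.417
  bounce: vy ← 0.86·13.417 = 11.538
Arc 3: start y=0.000, vy=11.538 → t=2.308, apex=6.657, x_land=52.406, impact vy=-11.538
  bounce: vy ← 0.86·11.538 = 9.923

1 2.517 12.169 17.569
2 2.683 9.000 36.299
3 2.308 6.657 52.406
final: 52.406 9.923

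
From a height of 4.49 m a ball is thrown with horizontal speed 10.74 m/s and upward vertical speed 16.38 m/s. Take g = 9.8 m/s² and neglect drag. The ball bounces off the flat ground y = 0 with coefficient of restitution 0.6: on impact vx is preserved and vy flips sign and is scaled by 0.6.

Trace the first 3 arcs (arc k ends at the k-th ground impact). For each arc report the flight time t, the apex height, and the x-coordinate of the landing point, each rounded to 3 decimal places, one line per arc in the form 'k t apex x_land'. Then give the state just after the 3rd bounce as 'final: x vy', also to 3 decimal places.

Arc 1: start y=4.490, vy=16.380 → t=3.598, apex=18.179, x_land=38.638, impact vy=-18.876
  bounce: vy ← 0.6·18.876 = 11.326
Arc 2: start y=0.000, vy=11.326 → t=2.311, apex=6.544, x_land=63.462, impact vy=-11.326
  bounce: vy ← 0.6·11.326 = 6.795
Arc 3: start y=0.000, vy=6.795 → t=1.387, apex=2.356, x_land=78.356, impact vy=-6.795
  bounce: vy ← 0.6·6.795 = 4.077

1 3.598 18.179 38.638
2 2.311 6.544 63.462
3 1.387 2.356 78.356
final: 78.356 4.077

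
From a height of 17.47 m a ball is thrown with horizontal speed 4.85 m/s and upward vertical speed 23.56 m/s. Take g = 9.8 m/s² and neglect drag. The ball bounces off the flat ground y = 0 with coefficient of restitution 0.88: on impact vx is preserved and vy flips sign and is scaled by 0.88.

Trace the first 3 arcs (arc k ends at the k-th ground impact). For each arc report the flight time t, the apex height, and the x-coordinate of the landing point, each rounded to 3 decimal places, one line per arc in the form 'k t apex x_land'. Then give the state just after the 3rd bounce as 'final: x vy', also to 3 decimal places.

Arc 1: start y=17.470, vy=23.560 → t=5.461, apex=45.790, x_land=26.486, impact vy=-29.958
  bounce: vy ← 0.88·29.958 = 26.363
Arc 2: start y=0.000, vy=26.363 → t=5.380, apex=35.460, x_land=52.580, impact vy=-26.363
  bounce: vy ← 0.88·26.363 = 23.200
Arc 3: start y=0.000, vy=23.200 → t=4.735, apex=27.460, x_land=75.543, impact vy=-23.200
  bounce: vy ← 0.88·23.200 = 20.416

1 5.461 45.790 26.486
2 5.380 35.460 52.580
3 4.735 27.460 75.543
final: 75.543 20.416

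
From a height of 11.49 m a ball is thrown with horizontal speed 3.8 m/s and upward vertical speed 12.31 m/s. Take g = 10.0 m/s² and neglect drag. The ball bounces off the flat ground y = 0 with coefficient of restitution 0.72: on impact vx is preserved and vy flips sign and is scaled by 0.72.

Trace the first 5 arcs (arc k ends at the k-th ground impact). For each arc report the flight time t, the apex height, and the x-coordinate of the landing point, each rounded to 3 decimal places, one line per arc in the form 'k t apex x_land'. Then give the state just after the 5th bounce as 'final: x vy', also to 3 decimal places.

1 3.184 19.067 12.098
2 2.812 9.884 22.784
3 2.025 5.124 30.478
4 1.458 2.656 36.017
5 1.050 1.377 40.005
final: 40.005 3.778

Arc 1: start y=11.490, vy=12.310 → t=3.184, apex=19.067, x_land=12.098, impact vy=-19.528
  bounce: vy ← 0.72·19.528 = 14.060
Arc 2: start y=0.000, vy=14.060 → t=2.812, apex=9.884, x_land=22.784, impact vy=-14.060
  bounce: vy ← 0.72·14.060 = 10.123
Arc 3: start y=0.000, vy=10.123 → t=2.025, apex=5.124, x_land=30.478, impact vy=-10.123
  bounce: vy ← 0.72·10.123 = 7.289
Arc 4: start y=0.000, vy=7.289 → t=1.458, apex=2.656, x_land=36.017, impact vy=-7.289
  bounce: vy ← 0.72·7.289 = 5.248
Arc 5: start y=0.000, vy=5.248 → t=1.050, apex=1.377, x_land=40.005, impact vy=-5.248
  bounce: vy ← 0.72·5.248 = 3.778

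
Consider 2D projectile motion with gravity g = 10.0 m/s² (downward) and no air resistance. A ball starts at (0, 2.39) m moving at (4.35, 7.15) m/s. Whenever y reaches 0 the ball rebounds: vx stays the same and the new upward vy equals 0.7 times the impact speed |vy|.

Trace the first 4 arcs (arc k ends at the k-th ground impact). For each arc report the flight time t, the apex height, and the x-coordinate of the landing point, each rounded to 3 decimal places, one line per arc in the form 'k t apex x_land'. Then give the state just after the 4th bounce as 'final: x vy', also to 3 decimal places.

Arc 1: start y=2.390, vy=7.150 → t=1.710, apex=4.946, x_land=7.437, impact vy=-9.946
  bounce: vy ← 0.7·9.946 = 6.962
Arc 2: start y=0.000, vy=6.962 → t=1.392, apex=2.424, x_land=13.494, impact vy=-6.962
  bounce: vy ← 0.7·6.962 = 4.874
Arc 3: start y=0.000, vy=4.874 → t=0.975, apex=1.188, x_land=17.734, impact vy=-4.874
  bounce: vy ← 0.7·4.874 = 3.411
Arc 4: start y=0.000, vy=3.411 → t=0.682, apex=0.582, x_land=20.702, impact vy=-3.411
  bounce: vy ← 0.7·3.411 = 2.388

1 1.710 4.946 7.437
2 1.392 2.424 13.494
3 0.975 1.188 17.734
4 0.682 0.582 20.702
final: 20.702 2.388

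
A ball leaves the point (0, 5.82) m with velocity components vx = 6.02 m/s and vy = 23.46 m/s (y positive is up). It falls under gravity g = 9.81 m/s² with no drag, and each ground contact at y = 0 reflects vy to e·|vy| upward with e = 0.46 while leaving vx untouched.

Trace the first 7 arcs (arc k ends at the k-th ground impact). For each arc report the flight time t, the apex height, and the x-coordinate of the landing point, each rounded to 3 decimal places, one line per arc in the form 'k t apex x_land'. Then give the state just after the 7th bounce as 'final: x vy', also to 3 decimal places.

Arc 1: start y=5.820, vy=23.460 → t=5.019, apex=33.872, x_land=30.216, impact vy=-25.779
  bounce: vy ← 0.46·25.779 = 11.858
Arc 2: start y=0.000, vy=11.858 → t=2.418, apex=7.167, x_land=44.770, impact vy=-11.858
  bounce: vy ← 0.46·11.858 = 5.455
Arc 3: start y=0.000, vy=5.455 → t=1.112, apex=1.517, x_land=51.465, impact vy=-5.455
  bounce: vy ← 0.46·5.455 = 2.509
Arc 4: start y=0.000, vy=2.509 → t=0.512, apex=0.321, x_land=54.544, impact vy=-2.509
  bounce: vy ← 0.46·2.509 = 1.154
Arc 5: start y=0.000, vy=1.154 → t=0.235, apex=0.068, x_land=55.961, impact vy=-1.154
  bounce: vy ← 0.46·1.154 = 0.531
Arc 6: start y=0.000, vy=0.531 → t=0.108, apex=0.014, x_land=56.613, impact vy=-0.531
  bounce: vy ← 0.46·0.531 = 0.244
Arc 7: start y=0.000, vy=0.244 → t=0.050, apex=0.003, x_land=56.913, impact vy=-0.244
  bounce: vy ← 0.46·0.244 = 0.112

1 5.019 33.872 30.216
2 2.418 7.167 44.770
3 1.112 1.517 51.465
4 0.512 0.321 54.544
5 0.235 0.068 55.961
6 0.108 0.014 56.613
7 0.050 0.003 56.913
final: 56.913 0.112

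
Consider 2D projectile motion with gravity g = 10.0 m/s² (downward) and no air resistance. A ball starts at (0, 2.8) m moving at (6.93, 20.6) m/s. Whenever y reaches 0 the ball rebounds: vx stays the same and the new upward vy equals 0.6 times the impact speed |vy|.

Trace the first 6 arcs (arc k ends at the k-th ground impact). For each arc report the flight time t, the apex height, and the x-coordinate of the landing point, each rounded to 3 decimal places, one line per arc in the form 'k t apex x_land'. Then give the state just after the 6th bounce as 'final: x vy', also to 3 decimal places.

1 4.252 24.018 29.464
2 2.630 8.646 47.691
3 1.578 3.113 58.626
4 0.947 1.121 65.188
5 0.568 0.403 69.125
6 0.341 0.145 71.487
final: 71.487 1.023

Arc 1: start y=2.800, vy=20.600 → t=4.252, apex=24.018, x_land=29.464, impact vy=-21.917
  bounce: vy ← 0.6·21.917 = 13.150
Arc 2: start y=0.000, vy=13.150 → t=2.630, apex=8.646, x_land=47.691, impact vy=-13.150
  bounce: vy ← 0.6·13.150 = 7.890
Arc 3: start y=0.000, vy=7.890 → t=1.578, apex=3.113, x_land=58.626, impact vy=-7.890
  bounce: vy ← 0.6·7.890 = 4.734
Arc 4: start y=0.000, vy=4.734 → t=0.947, apex=1.121, x_land=65.188, impact vy=-4.734
  bounce: vy ← 0.6·4.734 = 2.840
Arc 5: start y=0.000, vy=2.840 → t=0.568, apex=0.403, x_land=69.125, impact vy=-2.840
  bounce: vy ← 0.6·2.840 = 1.704
Arc 6: start y=0.000, vy=1.704 → t=0.341, apex=0.145, x_land=71.487, impact vy=-1.704
  bounce: vy ← 0.6·1.704 = 1.023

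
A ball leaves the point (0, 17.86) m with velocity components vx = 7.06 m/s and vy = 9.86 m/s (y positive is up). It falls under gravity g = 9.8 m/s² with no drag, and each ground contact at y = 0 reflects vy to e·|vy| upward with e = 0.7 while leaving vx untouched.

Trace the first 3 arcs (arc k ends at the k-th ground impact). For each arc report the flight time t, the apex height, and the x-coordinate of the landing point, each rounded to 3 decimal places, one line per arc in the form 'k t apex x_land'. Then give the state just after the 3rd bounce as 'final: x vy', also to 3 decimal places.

Arc 1: start y=17.860, vy=9.860 → t=3.164, apex=22.820, x_land=22.339, impact vy=-21.149
  bounce: vy ← 0.7·21.149 = 14.804
Arc 2: start y=0.000, vy=14.804 → t=3.021, apex=11.182, x_land=43.669, impact vy=-14.804
  bounce: vy ← 0.7·14.804 = 10.363
Arc 3: start y=0.000, vy=10.363 → t=2.115, apex=5.479, x_land=58.600, impact vy=-10.363
  bounce: vy ← 0.7·10.363 = 7.254

1 3.164 22.820 22.339
2 3.021 11.182 43.669
3 2.115 5.479 58.600
final: 58.600 7.254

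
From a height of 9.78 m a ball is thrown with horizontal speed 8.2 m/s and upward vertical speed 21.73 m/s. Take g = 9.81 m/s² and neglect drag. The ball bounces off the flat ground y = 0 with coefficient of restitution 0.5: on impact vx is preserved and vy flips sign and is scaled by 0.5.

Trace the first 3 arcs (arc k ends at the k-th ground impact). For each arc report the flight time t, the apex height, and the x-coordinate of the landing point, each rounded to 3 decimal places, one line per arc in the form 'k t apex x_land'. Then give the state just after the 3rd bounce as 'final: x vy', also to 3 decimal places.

1 4.842 33.847 39.704
2 2.627 8.462 61.245
3 1.313 2.115 72.015
final: 72.015 3.221

Arc 1: start y=9.780, vy=21.730 → t=4.842, apex=33.847, x_land=39.704, impact vy=-25.770
  bounce: vy ← 0.5·25.770 = 12.885
Arc 2: start y=0.000, vy=12.885 → t=2.627, apex=8.462, x_land=61.245, impact vy=-12.885
  bounce: vy ← 0.5·12.885 = 6.442
Arc 3: start y=0.000, vy=6.442 → t=1.313, apex=2.115, x_land=72.015, impact vy=-6.442
  bounce: vy ← 0.5·6.442 = 3.221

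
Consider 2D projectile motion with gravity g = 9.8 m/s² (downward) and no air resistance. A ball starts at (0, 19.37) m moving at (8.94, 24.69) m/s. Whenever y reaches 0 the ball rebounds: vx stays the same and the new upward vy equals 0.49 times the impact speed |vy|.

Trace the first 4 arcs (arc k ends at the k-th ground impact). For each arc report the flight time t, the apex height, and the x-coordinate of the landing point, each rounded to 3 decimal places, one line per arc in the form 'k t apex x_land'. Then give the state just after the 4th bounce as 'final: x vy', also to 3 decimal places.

1 5.729 50.472 51.216
2 3.145 12.118 79.334
3 1.541 2.910 93.112
4 0.755 0.699 99.863
final: 99.863 1.813

Arc 1: start y=19.370, vy=24.690 → t=5.729, apex=50.472, x_land=51.216, impact vy=-31.452
  bounce: vy ← 0.49·31.452 = 15.412
Arc 2: start y=0.000, vy=15.412 → t=3.145, apex=12.118, x_land=79.334, impact vy=-15.412
  bounce: vy ← 0.49·15.412 = 7.552
Arc 3: start y=0.000, vy=7.552 → t=1.541, apex=2.910, x_land=93.112, impact vy=-7.552
  bounce: vy ← 0.49·7.552 = 3.700
Arc 4: start y=0.000, vy=3.700 → t=0.755, apex=0.699, x_land=99.863, impact vy=-3.700
  bounce: vy ← 0.49·3.700 = 1.813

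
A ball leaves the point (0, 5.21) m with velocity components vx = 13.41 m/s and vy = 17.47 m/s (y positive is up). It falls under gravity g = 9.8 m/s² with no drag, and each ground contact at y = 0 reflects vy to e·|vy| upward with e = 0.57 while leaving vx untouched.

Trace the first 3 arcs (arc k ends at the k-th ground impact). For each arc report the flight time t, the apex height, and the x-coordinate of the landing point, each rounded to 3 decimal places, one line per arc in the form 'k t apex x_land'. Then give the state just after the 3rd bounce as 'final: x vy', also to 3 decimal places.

1 3.842 20.781 51.522
2 2.348 6.752 83.005
3 1.338 2.194 100.950
final: 100.950 3.738

Arc 1: start y=5.210, vy=17.470 → t=3.842, apex=20.781, x_land=51.522, impact vy=-20.182
  bounce: vy ← 0.57·20.182 = 11.504
Arc 2: start y=0.000, vy=11.504 → t=2.348, apex=6.752, x_land=83.005, impact vy=-11.504
  bounce: vy ← 0.57·11.504 = 6.557
Arc 3: start y=0.000, vy=6.557 → t=1.338, apex=2.194, x_land=100.950, impact vy=-6.557
  bounce: vy ← 0.57·6.557 = 3.738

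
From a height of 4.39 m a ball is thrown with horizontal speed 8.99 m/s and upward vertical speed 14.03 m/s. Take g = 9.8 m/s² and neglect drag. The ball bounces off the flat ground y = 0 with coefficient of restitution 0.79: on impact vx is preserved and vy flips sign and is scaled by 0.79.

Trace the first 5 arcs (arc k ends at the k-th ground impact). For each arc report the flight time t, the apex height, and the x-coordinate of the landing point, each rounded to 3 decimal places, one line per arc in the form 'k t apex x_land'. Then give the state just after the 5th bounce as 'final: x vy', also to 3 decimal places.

1 3.148 14.433 28.299
2 2.712 9.008 52.677
3 2.142 5.622 71.936
4 1.692 3.508 87.150
5 1.337 2.190 99.169
final: 99.169 5.175

Arc 1: start y=4.390, vy=14.030 → t=3.148, apex=14.433, x_land=28.299, impact vy=-16.819
  bounce: vy ← 0.79·16.819 = 13.287
Arc 2: start y=0.000, vy=13.287 → t=2.712, apex=9.008, x_land=52.677, impact vy=-13.287
  bounce: vy ← 0.79·13.287 = 10.497
Arc 3: start y=0.000, vy=10.497 → t=2.142, apex=5.622, x_land=71.936, impact vy=-10.497
  bounce: vy ← 0.79·10.497 = 8.293
Arc 4: start y=0.000, vy=8.293 → t=1.692, apex=3.508, x_land=87.150, impact vy=-8.293
  bounce: vy ← 0.79·8.293 = 6.551
Arc 5: start y=0.000, vy=6.551 → t=1.337, apex=2.190, x_land=99.169, impact vy=-6.551
  bounce: vy ← 0.79·6.551 = 5.175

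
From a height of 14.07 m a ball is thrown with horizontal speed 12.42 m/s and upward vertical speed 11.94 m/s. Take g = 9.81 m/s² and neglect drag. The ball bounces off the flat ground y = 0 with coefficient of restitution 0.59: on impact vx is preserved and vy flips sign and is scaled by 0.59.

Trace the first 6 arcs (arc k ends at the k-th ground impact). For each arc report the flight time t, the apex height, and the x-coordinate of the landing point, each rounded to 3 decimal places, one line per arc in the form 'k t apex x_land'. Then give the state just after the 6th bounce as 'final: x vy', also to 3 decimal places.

Arc 1: start y=14.070, vy=11.940 → t=3.303, apex=21.336, x_land=41.020, impact vy=-20.460
  bounce: vy ← 0.59·20.460 = 12.071
Arc 2: start y=0.000, vy=12.071 → t=2.461, apex=7.427, x_land=71.587, impact vy=-12.071
  bounce: vy ← 0.59·12.071 = 7.122
Arc 3: start y=0.000, vy=7.122 → t=1.452, apex=2.585, x_land=89.621, impact vy=-7.122
  bounce: vy ← 0.59·7.122 = 4.202
Arc 4: start y=0.000, vy=4.202 → t=0.857, apex=0.900, x_land=100.261, impact vy=-4.202
  bounce: vy ← 0.59·4.202 = 2.479
Arc 5: start y=0.000, vy=2.479 → t=0.505, apex=0.313, x_land=106.539, impact vy=-2.479
  bounce: vy ← 0.59·2.479 = 1.463
Arc 6: start y=0.000, vy=1.463 → t=0.298, apex=0.109, x_land=110.242, impact vy=-1.463
  bounce: vy ← 0.59·1.463 = 0.863

1 3.303 21.336 41.020
2 2.461 7.427 71.587
3 1.452 2.585 89.621
4 0.857 0.900 100.261
5 0.505 0.313 106.539
6 0.298 0.109 110.242
final: 110.242 0.863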